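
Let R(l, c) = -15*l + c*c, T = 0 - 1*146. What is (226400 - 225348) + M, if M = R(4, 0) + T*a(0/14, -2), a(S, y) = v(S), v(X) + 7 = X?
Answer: 2014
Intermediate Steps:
T = -146 (T = 0 - 146 = -146)
R(l, c) = c² - 15*l (R(l, c) = -15*l + c² = c² - 15*l)
v(X) = -7 + X
a(S, y) = -7 + S
M = 962 (M = (0² - 15*4) - 146*(-7 + 0/14) = (0 - 60) - 146*(-7 + 0*(1/14)) = -60 - 146*(-7 + 0) = -60 - 146*(-7) = -60 + 1022 = 962)
(226400 - 225348) + M = (226400 - 225348) + 962 = 1052 + 962 = 2014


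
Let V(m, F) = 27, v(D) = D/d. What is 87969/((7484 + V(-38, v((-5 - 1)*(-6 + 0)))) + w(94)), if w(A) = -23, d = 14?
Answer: 29323/2496 ≈ 11.748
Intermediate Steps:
v(D) = D/14
87969/((7484 + V(-38, v((-5 - 1)*(-6 + 0)))) + w(94)) = 87969/((7484 + 27) - 23) = 87969/(7511 - 23) = 87969/7488 = 87969*(1/7488) = 29323/2496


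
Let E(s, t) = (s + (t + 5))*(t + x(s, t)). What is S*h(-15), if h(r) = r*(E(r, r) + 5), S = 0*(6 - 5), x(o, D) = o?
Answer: 0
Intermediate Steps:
E(s, t) = (s + t)*(5 + s + t) (E(s, t) = (s + (t + 5))*(t + s) = (s + (5 + t))*(s + t) = (5 + s + t)*(s + t) = (s + t)*(5 + s + t))
S = 0 (S = 0*1 = 0)
h(r) = r*(5 + 4*r**2 + 10*r) (h(r) = r*((r**2 + r**2 + 5*r + 5*r + 2*r*r) + 5) = r*((r**2 + r**2 + 5*r + 5*r + 2*r**2) + 5) = r*((4*r**2 + 10*r) + 5) = r*(5 + 4*r**2 + 10*r))
S*h(-15) = 0*(-15*(5 + 4*(-15)**2 + 10*(-15))) = 0*(-15*(5 + 4*225 - 150)) = 0*(-15*(5 + 900 - 150)) = 0*(-15*755) = 0*(-11325) = 0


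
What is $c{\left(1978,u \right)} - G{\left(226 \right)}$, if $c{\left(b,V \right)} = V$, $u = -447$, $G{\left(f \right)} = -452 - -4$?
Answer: $1$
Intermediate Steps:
$G{\left(f \right)} = -448$ ($G{\left(f \right)} = -452 + 4 = -448$)
$c{\left(1978,u \right)} - G{\left(226 \right)} = -447 - -448 = -447 + 448 = 1$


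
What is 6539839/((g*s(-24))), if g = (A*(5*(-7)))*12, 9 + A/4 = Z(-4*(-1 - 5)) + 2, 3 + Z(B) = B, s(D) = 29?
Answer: -6539839/682080 ≈ -9.5881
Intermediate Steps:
Z(B) = -3 + B
A = 56 (A = -36 + 4*((-3 - 4*(-1 - 5)) + 2) = -36 + 4*((-3 - 4*(-6)) + 2) = -36 + 4*((-3 + 24) + 2) = -36 + 4*(21 + 2) = -36 + 4*23 = -36 + 92 = 56)
g = -23520 (g = (56*(5*(-7)))*12 = (56*(-35))*12 = -1960*12 = -23520)
6539839/((g*s(-24))) = 6539839/((-23520*29)) = 6539839/(-682080) = 6539839*(-1/682080) = -6539839/682080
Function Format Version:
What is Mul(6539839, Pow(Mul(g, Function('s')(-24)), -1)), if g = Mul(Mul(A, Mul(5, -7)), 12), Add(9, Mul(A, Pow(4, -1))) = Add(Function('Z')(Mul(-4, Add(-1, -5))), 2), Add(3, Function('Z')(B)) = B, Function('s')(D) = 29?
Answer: Rational(-6539839, 682080) ≈ -9.5881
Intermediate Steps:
Function('Z')(B) = Add(-3, B)
A = 56 (A = Add(-36, Mul(4, Add(Add(-3, Mul(-4, Add(-1, -5))), 2))) = Add(-36, Mul(4, Add(Add(-3, Mul(-4, -6)), 2))) = Add(-36, Mul(4, Add(Add(-3, 24), 2))) = Add(-36, Mul(4, Add(21, 2))) = Add(-36, Mul(4, 23)) = Add(-36, 92) = 56)
g = -23520 (g = Mul(Mul(56, Mul(5, -7)), 12) = Mul(Mul(56, -35), 12) = Mul(-1960, 12) = -23520)
Mul(6539839, Pow(Mul(g, Function('s')(-24)), -1)) = Mul(6539839, Pow(Mul(-23520, 29), -1)) = Mul(6539839, Pow(-682080, -1)) = Mul(6539839, Rational(-1, 682080)) = Rational(-6539839, 682080)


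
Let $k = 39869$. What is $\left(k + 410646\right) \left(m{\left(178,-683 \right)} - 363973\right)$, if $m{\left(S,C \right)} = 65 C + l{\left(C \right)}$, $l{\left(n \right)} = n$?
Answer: $-184283611265$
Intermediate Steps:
$m{\left(S,C \right)} = 66 C$ ($m{\left(S,C \right)} = 65 C + C = 66 C$)
$\left(k + 410646\right) \left(m{\left(178,-683 \right)} - 363973\right) = \left(39869 + 410646\right) \left(66 \left(-683\right) - 363973\right) = 450515 \left(-45078 - 363973\right) = 450515 \left(-409051\right) = -184283611265$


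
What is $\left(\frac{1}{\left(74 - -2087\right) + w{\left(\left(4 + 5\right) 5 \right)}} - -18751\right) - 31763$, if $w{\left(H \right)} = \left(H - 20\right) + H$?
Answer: $- \frac{29029771}{2231} \approx -13012.0$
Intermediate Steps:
$w{\left(H \right)} = -20 + 2 H$ ($w{\left(H \right)} = \left(-20 + H\right) + H = -20 + 2 H$)
$\left(\frac{1}{\left(74 - -2087\right) + w{\left(\left(4 + 5\right) 5 \right)}} - -18751\right) - 31763 = \left(\frac{1}{\left(74 - -2087\right) - \left(20 - 2 \left(4 + 5\right) 5\right)} - -18751\right) - 31763 = \left(\frac{1}{\left(74 + 2087\right) - \left(20 - 2 \cdot 9 \cdot 5\right)} + 18751\right) - 31763 = \left(\frac{1}{2161 + \left(-20 + 2 \cdot 45\right)} + 18751\right) - 31763 = \left(\frac{1}{2161 + \left(-20 + 90\right)} + 18751\right) - 31763 = \left(\frac{1}{2161 + 70} + 18751\right) - 31763 = \left(\frac{1}{2231} + 18751\right) - 31763 = \frac{41833482}{2231} - 31763 = - \frac{29029771}{2231}$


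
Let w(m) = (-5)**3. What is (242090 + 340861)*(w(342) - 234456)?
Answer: -136749228531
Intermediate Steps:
w(m) = -125
(242090 + 340861)*(w(342) - 234456) = (242090 + 340861)*(-125 - 234456) = 582951*(-234581) = -136749228531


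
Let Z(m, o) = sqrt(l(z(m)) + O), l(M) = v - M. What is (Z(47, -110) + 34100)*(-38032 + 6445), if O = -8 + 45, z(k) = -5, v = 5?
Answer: -1077116700 - 31587*sqrt(47) ≈ -1.0773e+9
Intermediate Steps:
l(M) = 5 - M
O = 37
Z(m, o) = sqrt(47) (Z(m, o) = sqrt((5 - 1*(-5)) + 37) = sqrt((5 + 5) + 37) = sqrt(10 + 37) = sqrt(47))
(Z(47, -110) + 34100)*(-38032 + 6445) = (sqrt(47) + 34100)*(-38032 + 6445) = (34100 + sqrt(47))*(-31587) = -1077116700 - 31587*sqrt(47)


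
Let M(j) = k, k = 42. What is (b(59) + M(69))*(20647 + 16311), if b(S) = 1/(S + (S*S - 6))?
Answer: 2742819491/1767 ≈ 1.5522e+6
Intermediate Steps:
M(j) = 42
b(S) = 1/(-6 + S + S**2) (b(S) = 1/(S + (S**2 - 6)) = 1/(S + (-6 + S**2)) = 1/(-6 + S + S**2))
(b(59) + M(69))*(20647 + 16311) = (1/(-6 + 59 + 59**2) + 42)*(20647 + 16311) = (1/(-6 + 59 + 3481) + 42)*36958 = (1/3534 + 42)*36958 = (148429/3534)*36958 = 2742819491/1767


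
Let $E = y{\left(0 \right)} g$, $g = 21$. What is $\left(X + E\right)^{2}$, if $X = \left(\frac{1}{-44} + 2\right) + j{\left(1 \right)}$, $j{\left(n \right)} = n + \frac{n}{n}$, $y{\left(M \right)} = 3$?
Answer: $\frac{8684809}{1936} \approx 4486.0$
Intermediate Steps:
$j{\left(n \right)} = 1 + n$ ($j{\left(n \right)} = n + 1 = 1 + n$)
$E = 63$ ($E = 3 \cdot 21 = 63$)
$X = \frac{175}{44}$ ($X = \left(\frac{1}{-44} + 2\right) + \left(1 + 1\right) = \left(- \frac{1}{44} + 2\right) + 2 = \frac{87}{44} + 2 = \frac{175}{44} \approx 3.9773$)
$\left(X + E\right)^{2} = \left(\frac{175}{44} + 63\right)^{2} = \left(\frac{2947}{44}\right)^{2} = \frac{8684809}{1936}$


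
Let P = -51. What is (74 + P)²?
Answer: 529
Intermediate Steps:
(74 + P)² = (74 - 51)² = 23² = 529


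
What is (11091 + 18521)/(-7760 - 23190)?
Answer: -14806/15475 ≈ -0.95677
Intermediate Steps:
(11091 + 18521)/(-7760 - 23190) = 29612/(-30950) = 29612*(-1/30950) = -14806/15475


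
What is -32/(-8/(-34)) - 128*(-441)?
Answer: 56312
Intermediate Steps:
-32/(-8/(-34)) - 128*(-441) = -32/((-1/34*(-8))) + 56448 = -32/4/17 + 56448 = -32*17/4 + 56448 = -136 + 56448 = 56312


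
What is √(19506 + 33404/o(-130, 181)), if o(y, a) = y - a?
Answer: 13*√11102078/311 ≈ 139.28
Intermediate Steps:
√(19506 + 33404/o(-130, 181)) = √(19506 + 33404/(-130 - 1*181)) = √(19506 + 33404/(-130 - 181)) = √(19506 + 33404/(-311)) = √(19506 + 33404*(-1/311)) = √(19506 - 33404/311) = √(6032962/311) = 13*√11102078/311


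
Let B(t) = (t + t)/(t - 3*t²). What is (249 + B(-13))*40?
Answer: 9962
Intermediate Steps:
B(t) = 2*t/(t - 3*t²) (B(t) = (2*t)/(t - 3*t²) = 2*t/(t - 3*t²))
(249 + B(-13))*40 = (249 - 2/(-1 + 3*(-13)))*40 = (249 - 2/(-1 - 39))*40 = (249 - 2/(-40))*40 = (249 - 2*(-1/40))*40 = (249 + 1/20)*40 = (4981/20)*40 = 9962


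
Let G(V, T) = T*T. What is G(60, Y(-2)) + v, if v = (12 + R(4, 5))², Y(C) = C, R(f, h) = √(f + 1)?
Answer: 153 + 24*√5 ≈ 206.67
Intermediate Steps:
R(f, h) = √(1 + f)
G(V, T) = T²
v = (12 + √5)² (v = (12 + √(1 + 4))² = (12 + √5)² ≈ 202.67)
G(60, Y(-2)) + v = (-2)² + (12 + √5)² = 4 + (12 + √5)²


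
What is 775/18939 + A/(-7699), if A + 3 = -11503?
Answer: 223878859/145811361 ≈ 1.5354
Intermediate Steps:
A = -11506 (A = -3 - 11503 = -11506)
775/18939 + A/(-7699) = 775/18939 - 11506/(-7699) = 775*(1/18939) - 11506*(-1/7699) = 775/18939 + 11506/7699 = 223878859/145811361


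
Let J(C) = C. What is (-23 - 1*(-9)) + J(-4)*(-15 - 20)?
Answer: 126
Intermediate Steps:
(-23 - 1*(-9)) + J(-4)*(-15 - 20) = (-23 - 1*(-9)) - 4*(-15 - 20) = (-23 + 9) - 4*(-35) = -14 + 140 = 126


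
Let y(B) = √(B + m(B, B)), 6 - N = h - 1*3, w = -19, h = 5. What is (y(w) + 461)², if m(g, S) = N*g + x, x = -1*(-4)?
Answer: (461 + I*√91)² ≈ 2.1243e+5 + 8795.3*I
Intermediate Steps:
N = 4 (N = 6 - (5 - 1*3) = 6 - (5 - 3) = 6 - 1*2 = 6 - 2 = 4)
x = 4
m(g, S) = 4 + 4*g (m(g, S) = 4*g + 4 = 4 + 4*g)
y(B) = √(4 + 5*B) (y(B) = √(B + (4 + 4*B)) = √(4 + 5*B))
(y(w) + 461)² = (√(4 + 5*(-19)) + 461)² = (√(4 - 95) + 461)² = (√(-91) + 461)² = (I*√91 + 461)² = (461 + I*√91)²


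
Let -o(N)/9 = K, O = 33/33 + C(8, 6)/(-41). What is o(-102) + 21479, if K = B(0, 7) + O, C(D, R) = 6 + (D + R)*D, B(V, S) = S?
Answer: 878749/41 ≈ 21433.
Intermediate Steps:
C(D, R) = 6 + D*(D + R)
O = -77/41 (O = 33/33 + (6 + 8**2 + 8*6)/(-41) = 33*(1/33) + (6 + 64 + 48)*(-1/41) = 1 + 118*(-1/41) = 1 - 118/41 = -77/41 ≈ -1.8780)
K = 210/41 (K = 7 - 77/41 = 210/41 ≈ 5.1219)
o(N) = -1890/41 (o(N) = -9*210/41 = -1890/41)
o(-102) + 21479 = -1890/41 + 21479 = 878749/41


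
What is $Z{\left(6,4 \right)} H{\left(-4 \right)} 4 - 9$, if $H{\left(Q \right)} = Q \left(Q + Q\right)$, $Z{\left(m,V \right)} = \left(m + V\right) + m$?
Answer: $2039$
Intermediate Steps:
$Z{\left(m,V \right)} = V + 2 m$ ($Z{\left(m,V \right)} = \left(V + m\right) + m = V + 2 m$)
$H{\left(Q \right)} = 2 Q^{2}$ ($H{\left(Q \right)} = Q 2 Q = 2 Q^{2}$)
$Z{\left(6,4 \right)} H{\left(-4 \right)} 4 - 9 = \left(4 + 2 \cdot 6\right) 2 \left(-4\right)^{2} \cdot 4 - 9 = \left(4 + 12\right) 2 \cdot 16 \cdot 4 - 9 = 16 \cdot 32 \cdot 4 - 9 = 512 \cdot 4 - 9 = 2048 - 9 = 2039$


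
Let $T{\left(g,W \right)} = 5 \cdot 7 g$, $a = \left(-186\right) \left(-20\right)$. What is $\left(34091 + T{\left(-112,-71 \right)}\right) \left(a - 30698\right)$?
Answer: $-813953238$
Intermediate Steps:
$a = 3720$
$T{\left(g,W \right)} = 35 g$
$\left(34091 + T{\left(-112,-71 \right)}\right) \left(a - 30698\right) = \left(34091 + 35 \left(-112\right)\right) \left(3720 - 30698\right) = \left(34091 - 3920\right) \left(-26978\right) = 30171 \left(-26978\right) = -813953238$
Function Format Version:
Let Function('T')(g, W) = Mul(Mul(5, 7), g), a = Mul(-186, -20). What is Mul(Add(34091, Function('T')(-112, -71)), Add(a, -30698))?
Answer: -813953238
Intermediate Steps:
a = 3720
Function('T')(g, W) = Mul(35, g)
Mul(Add(34091, Function('T')(-112, -71)), Add(a, -30698)) = Mul(Add(34091, Mul(35, -112)), Add(3720, -30698)) = Mul(Add(34091, -3920), -26978) = Mul(30171, -26978) = -813953238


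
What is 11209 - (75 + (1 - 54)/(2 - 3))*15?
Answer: 9289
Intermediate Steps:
11209 - (75 + (1 - 54)/(2 - 3))*15 = 11209 - (75 - 53/(-1))*15 = 11209 - (75 - 53*(-1))*15 = 11209 - (75 + 53)*15 = 11209 - 128*15 = 11209 - 1*1920 = 11209 - 1920 = 9289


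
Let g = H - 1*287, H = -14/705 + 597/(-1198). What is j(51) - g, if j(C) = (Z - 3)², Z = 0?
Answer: 250436297/844590 ≈ 296.52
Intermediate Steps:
j(C) = 9 (j(C) = (0 - 3)² = (-3)² = 9)
H = -437657/844590 (H = -14*1/705 + 597*(-1/1198) = -14/705 - 597/1198 = -437657/844590 ≈ -0.51819)
g = -242834987/844590 (g = -437657/844590 - 1*287 = -437657/844590 - 287 = -242834987/844590 ≈ -287.52)
j(51) - g = 9 - 1*(-242834987/844590) = 9 + 242834987/844590 = 250436297/844590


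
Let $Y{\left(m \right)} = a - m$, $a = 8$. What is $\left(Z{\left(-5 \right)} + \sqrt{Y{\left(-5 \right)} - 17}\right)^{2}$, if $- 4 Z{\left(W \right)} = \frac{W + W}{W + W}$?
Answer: $- \frac{63}{16} - i \approx -3.9375 - 1.0 i$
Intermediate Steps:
$Z{\left(W \right)} = - \frac{1}{4}$ ($Z{\left(W \right)} = - \frac{\left(W + W\right) \frac{1}{W + W}}{4} = - \frac{2 W \frac{1}{2 W}}{4} = \left(- \frac{1}{4}\right) 1 = - \frac{1}{4}$)
$Y{\left(m \right)} = 8 - m$
$\left(Z{\left(-5 \right)} + \sqrt{Y{\left(-5 \right)} - 17}\right)^{2} = \left(- \frac{1}{4} + \sqrt{\left(8 - -5\right) - 17}\right)^{2} = \left(- \frac{1}{4} + \sqrt{\left(8 + 5\right) - 17}\right)^{2} = \left(- \frac{1}{4} + \sqrt{13 - 17}\right)^{2} = \left(- \frac{1}{4} + \sqrt{-4}\right)^{2} = \left(- \frac{1}{4} + 2 i\right)^{2}$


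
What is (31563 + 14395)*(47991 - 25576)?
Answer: 1030148570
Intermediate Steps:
(31563 + 14395)*(47991 - 25576) = 45958*22415 = 1030148570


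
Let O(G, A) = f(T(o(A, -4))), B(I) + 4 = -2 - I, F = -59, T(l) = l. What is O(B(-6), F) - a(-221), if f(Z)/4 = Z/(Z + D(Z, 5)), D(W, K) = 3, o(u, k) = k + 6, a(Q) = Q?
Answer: 1113/5 ≈ 222.60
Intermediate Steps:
o(u, k) = 6 + k
B(I) = -6 - I (B(I) = -4 + (-2 - I) = -6 - I)
f(Z) = 4*Z/(3 + Z) (f(Z) = 4*(Z/(Z + 3)) = 4*(Z/(3 + Z)) = 4*Z/(3 + Z))
O(G, A) = 8/5 (O(G, A) = 4*(6 - 4)/(3 + (6 - 4)) = 4*2/(3 + 2) = 4*2/5 = 4*2*(1/5) = 8/5)
O(B(-6), F) - a(-221) = 8/5 - 1*(-221) = 8/5 + 221 = 1113/5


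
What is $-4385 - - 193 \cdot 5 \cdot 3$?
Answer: $-1490$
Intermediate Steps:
$-4385 - - 193 \cdot 5 \cdot 3 = -4385 - \left(-193\right) 15 = -4385 - -2895 = -4385 + 2895 = -1490$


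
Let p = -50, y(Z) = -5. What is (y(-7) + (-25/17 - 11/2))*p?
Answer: 10175/17 ≈ 598.53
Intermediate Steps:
(y(-7) + (-25/17 - 11/2))*p = (-5 + (-25/17 - 11/2))*(-50) = (-5 - 237/34)*(-50) = -407/34*(-50) = 10175/17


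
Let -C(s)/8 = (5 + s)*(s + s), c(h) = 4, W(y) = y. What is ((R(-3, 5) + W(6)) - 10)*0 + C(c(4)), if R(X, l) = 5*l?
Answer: -576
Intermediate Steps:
C(s) = -16*s*(5 + s) (C(s) = -8*(5 + s)*(s + s) = -8*(5 + s)*2*s = -16*s*(5 + s))
((R(-3, 5) + W(6)) - 10)*0 + C(c(4)) = ((5*5 + 6) - 10)*0 - 16*4*(5 + 4) = ((25 + 6) - 10)*0 - 16*4*9 = (31 - 10)*0 - 576 = 21*0 - 576 = 0 - 576 = -576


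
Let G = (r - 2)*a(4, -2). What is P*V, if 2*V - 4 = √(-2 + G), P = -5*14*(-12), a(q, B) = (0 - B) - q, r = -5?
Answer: 1680 + 840*√3 ≈ 3134.9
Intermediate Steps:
a(q, B) = -B - q
G = 14 (G = (-5 - 2)*(-1*(-2) - 1*4) = -7*(2 - 4) = -7*(-2) = 14)
P = 840 (P = -70*(-12) = 840)
V = 2 + √3 (V = 2 + √(-2 + 14)/2 = 2 + √12/2 = 2 + (2*√3)/2 = 2 + √3 ≈ 3.7321)
P*V = 840*(2 + √3) = 1680 + 840*√3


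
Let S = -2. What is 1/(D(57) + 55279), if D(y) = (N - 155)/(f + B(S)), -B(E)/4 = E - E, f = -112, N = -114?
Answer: 112/6191517 ≈ 1.8089e-5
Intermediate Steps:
B(E) = 0 (B(E) = -4*(E - E) = -4*0 = 0)
D(y) = 269/112 (D(y) = (-114 - 155)/(-112 + 0) = -269/(-112) = -269*(-1/112) = 269/112)
1/(D(57) + 55279) = 1/(269/112 + 55279) = 1/(6191517/112) = 112/6191517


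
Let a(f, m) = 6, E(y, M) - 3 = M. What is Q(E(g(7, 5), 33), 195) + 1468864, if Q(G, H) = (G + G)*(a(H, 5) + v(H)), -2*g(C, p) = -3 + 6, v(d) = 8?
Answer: 1469872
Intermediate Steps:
g(C, p) = -3/2 (g(C, p) = -(-3 + 6)/2 = -½*3 = -3/2)
E(y, M) = 3 + M
Q(G, H) = 28*G (Q(G, H) = (G + G)*(6 + 8) = (2*G)*14 = 28*G)
Q(E(g(7, 5), 33), 195) + 1468864 = 28*(3 + 33) + 1468864 = 28*36 + 1468864 = 1008 + 1468864 = 1469872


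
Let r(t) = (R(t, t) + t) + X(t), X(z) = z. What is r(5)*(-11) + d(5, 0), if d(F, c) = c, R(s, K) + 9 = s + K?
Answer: -121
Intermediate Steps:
R(s, K) = -9 + K + s (R(s, K) = -9 + (s + K) = -9 + (K + s) = -9 + K + s)
r(t) = -9 + 4*t (r(t) = ((-9 + t + t) + t) + t = ((-9 + 2*t) + t) + t = (-9 + 3*t) + t = -9 + 4*t)
r(5)*(-11) + d(5, 0) = (-9 + 4*5)*(-11) + 0 = (-9 + 20)*(-11) + 0 = 11*(-11) + 0 = -121 + 0 = -121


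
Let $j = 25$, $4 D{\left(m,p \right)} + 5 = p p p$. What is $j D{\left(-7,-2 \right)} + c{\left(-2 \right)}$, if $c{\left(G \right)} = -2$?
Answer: $- \frac{333}{4} \approx -83.25$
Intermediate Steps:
$D{\left(m,p \right)} = - \frac{5}{4} + \frac{p^{3}}{4}$ ($D{\left(m,p \right)} = - \frac{5}{4} + \frac{p p p}{4} = - \frac{5}{4} + \frac{p^{2} p}{4} = - \frac{5}{4} + \frac{p^{3}}{4}$)
$j D{\left(-7,-2 \right)} + c{\left(-2 \right)} = 25 \left(- \frac{5}{4} + \frac{\left(-2\right)^{3}}{4}\right) - 2 = 25 \left(- \frac{5}{4} + \frac{1}{4} \left(-8\right)\right) - 2 = 25 \left(- \frac{5}{4} - 2\right) - 2 = 25 \left(- \frac{13}{4}\right) - 2 = - \frac{325}{4} - 2 = - \frac{333}{4}$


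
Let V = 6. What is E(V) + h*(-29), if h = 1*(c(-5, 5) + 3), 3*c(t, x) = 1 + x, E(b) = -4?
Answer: -149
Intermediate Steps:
c(t, x) = ⅓ + x/3 (c(t, x) = (1 + x)/3 = ⅓ + x/3)
h = 5 (h = 1*((⅓ + (⅓)*5) + 3) = 1*((⅓ + 5/3) + 3) = 1*(2 + 3) = 1*5 = 5)
E(V) + h*(-29) = -4 + 5*(-29) = -4 - 145 = -149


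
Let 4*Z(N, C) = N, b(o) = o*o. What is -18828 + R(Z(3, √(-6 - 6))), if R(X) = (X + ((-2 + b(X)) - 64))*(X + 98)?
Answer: -1613817/64 ≈ -25216.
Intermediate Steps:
b(o) = o²
Z(N, C) = N/4
R(X) = (98 + X)*(-66 + X + X²) (R(X) = (X + ((-2 + X²) - 64))*(X + 98) = (X + (-66 + X²))*(98 + X) = (-66 + X + X²)*(98 + X) = (98 + X)*(-66 + X + X²))
-18828 + R(Z(3, √(-6 - 6))) = -18828 + (-6468 + ((¼)*3)³ + 32*((¼)*3) + 99*((¼)*3)²) = -18828 + (-6468 + (¾)³ + 32*(¾) + 99*(¾)²) = -18828 + (-6468 + 27/64 + 24 + 99*(9/16)) = -18828 + (-6468 + 27/64 + 24 + 891/16) = -18828 - 408825/64 = -1613817/64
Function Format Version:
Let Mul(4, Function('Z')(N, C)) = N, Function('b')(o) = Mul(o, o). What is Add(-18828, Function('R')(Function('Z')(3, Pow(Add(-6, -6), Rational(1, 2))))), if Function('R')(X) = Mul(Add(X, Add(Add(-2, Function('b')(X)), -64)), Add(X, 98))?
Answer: Rational(-1613817, 64) ≈ -25216.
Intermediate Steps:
Function('b')(o) = Pow(o, 2)
Function('Z')(N, C) = Mul(Rational(1, 4), N)
Function('R')(X) = Mul(Add(98, X), Add(-66, X, Pow(X, 2))) (Function('R')(X) = Mul(Add(X, Add(Add(-2, Pow(X, 2)), -64)), Add(X, 98)) = Mul(Add(X, Add(-66, Pow(X, 2))), Add(98, X)) = Mul(Add(-66, X, Pow(X, 2)), Add(98, X)) = Mul(Add(98, X), Add(-66, X, Pow(X, 2))))
Add(-18828, Function('R')(Function('Z')(3, Pow(Add(-6, -6), Rational(1, 2))))) = Add(-18828, Add(-6468, Pow(Mul(Rational(1, 4), 3), 3), Mul(32, Mul(Rational(1, 4), 3)), Mul(99, Pow(Mul(Rational(1, 4), 3), 2)))) = Add(-18828, Add(-6468, Pow(Rational(3, 4), 3), Mul(32, Rational(3, 4)), Mul(99, Pow(Rational(3, 4), 2)))) = Add(-18828, Add(-6468, Rational(27, 64), 24, Mul(99, Rational(9, 16)))) = Add(-18828, Add(-6468, Rational(27, 64), 24, Rational(891, 16))) = Add(-18828, Rational(-408825, 64)) = Rational(-1613817, 64)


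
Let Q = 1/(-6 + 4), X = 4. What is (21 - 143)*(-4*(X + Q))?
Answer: 1708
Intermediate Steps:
Q = -1/2 (Q = 1/(-2) = -1/2 ≈ -0.50000)
(21 - 143)*(-4*(X + Q)) = (21 - 143)*(-4*(4 - 1/2)) = -(-488)*7/2 = -122*(-14) = 1708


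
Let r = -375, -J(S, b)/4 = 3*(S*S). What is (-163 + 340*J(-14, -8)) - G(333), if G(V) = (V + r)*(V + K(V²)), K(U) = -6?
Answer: -786109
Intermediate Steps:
J(S, b) = -12*S² (J(S, b) = -12*S*S = -12*S²)
G(V) = (-375 + V)*(-6 + V) (G(V) = (V - 375)*(V - 6) = (-375 + V)*(-6 + V))
(-163 + 340*J(-14, -8)) - G(333) = (-163 + 340*(-12*(-14)²)) - (2250 + 333² - 381*333) = (-163 + 340*(-12*196)) - (2250 + 110889 - 126873) = (-163 + 340*(-2352)) - 1*(-13734) = (-163 - 799680) + 13734 = -799843 + 13734 = -786109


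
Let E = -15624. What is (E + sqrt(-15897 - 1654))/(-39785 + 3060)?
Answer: 15624/36725 - I*sqrt(17551)/36725 ≈ 0.42543 - 0.0036074*I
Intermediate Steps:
(E + sqrt(-15897 - 1654))/(-39785 + 3060) = (-15624 + sqrt(-15897 - 1654))/(-39785 + 3060) = (-15624 + sqrt(-17551))/(-36725) = (-15624 + I*sqrt(17551))*(-1/36725) = 15624/36725 - I*sqrt(17551)/36725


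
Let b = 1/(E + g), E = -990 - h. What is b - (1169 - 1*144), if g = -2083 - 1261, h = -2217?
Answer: -2169926/2117 ≈ -1025.0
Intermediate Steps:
E = 1227 (E = -990 - 1*(-2217) = -990 + 2217 = 1227)
g = -3344
b = -1/2117 (b = 1/(1227 - 3344) = 1/(-2117) = -1/2117 ≈ -0.00047237)
b - (1169 - 1*144) = -1/2117 - (1169 - 1*144) = -1/2117 - (1169 - 144) = -1/2117 - 1*1025 = -1/2117 - 1025 = -2169926/2117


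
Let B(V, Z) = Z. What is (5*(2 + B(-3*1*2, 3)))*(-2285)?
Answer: -57125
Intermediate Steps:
(5*(2 + B(-3*1*2, 3)))*(-2285) = (5*(2 + 3))*(-2285) = (5*5)*(-2285) = 25*(-2285) = -57125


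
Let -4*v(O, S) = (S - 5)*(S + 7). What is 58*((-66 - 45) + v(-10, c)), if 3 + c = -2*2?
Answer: -6438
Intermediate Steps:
c = -7 (c = -3 - 2*2 = -3 - 4 = -7)
v(O, S) = -(-5 + S)*(7 + S)/4 (v(O, S) = -(S - 5)*(S + 7)/4 = -(-5 + S)*(7 + S)/4)
58*((-66 - 45) + v(-10, c)) = 58*((-66 - 45) + (35/4 - 1/2*(-7) - 1/4*(-7)**2)) = 58*(-111 + (35/4 + 7/2 - 1/4*49)) = 58*(-111 + (35/4 + 7/2 - 49/4)) = 58*(-111 + 0) = 58*(-111) = -6438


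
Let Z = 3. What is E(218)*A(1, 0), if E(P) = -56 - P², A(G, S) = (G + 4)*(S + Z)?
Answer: -713700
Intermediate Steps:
A(G, S) = (3 + S)*(4 + G) (A(G, S) = (G + 4)*(S + 3) = (4 + G)*(3 + S) = (3 + S)*(4 + G))
E(218)*A(1, 0) = (-56 - 1*218²)*(12 + 3*1 + 4*0 + 1*0) = (-56 - 1*47524)*(12 + 3 + 0 + 0) = (-56 - 47524)*15 = -47580*15 = -713700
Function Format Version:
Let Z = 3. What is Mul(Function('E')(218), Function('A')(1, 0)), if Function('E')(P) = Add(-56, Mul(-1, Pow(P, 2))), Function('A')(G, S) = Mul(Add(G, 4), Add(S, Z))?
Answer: -713700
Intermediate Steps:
Function('A')(G, S) = Mul(Add(3, S), Add(4, G)) (Function('A')(G, S) = Mul(Add(G, 4), Add(S, 3)) = Mul(Add(4, G), Add(3, S)) = Mul(Add(3, S), Add(4, G)))
Mul(Function('E')(218), Function('A')(1, 0)) = Mul(Add(-56, Mul(-1, Pow(218, 2))), Add(12, Mul(3, 1), Mul(4, 0), Mul(1, 0))) = Mul(Add(-56, Mul(-1, 47524)), Add(12, 3, 0, 0)) = Mul(Add(-56, -47524), 15) = Mul(-47580, 15) = -713700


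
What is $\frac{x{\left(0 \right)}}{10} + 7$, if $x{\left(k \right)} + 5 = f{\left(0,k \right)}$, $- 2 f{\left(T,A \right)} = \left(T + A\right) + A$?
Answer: $\frac{13}{2} \approx 6.5$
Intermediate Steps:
$f{\left(T,A \right)} = - A - \frac{T}{2}$ ($f{\left(T,A \right)} = - \frac{\left(T + A\right) + A}{2} = - \frac{\left(A + T\right) + A}{2} = - \frac{T + 2 A}{2} = - A - \frac{T}{2}$)
$x{\left(k \right)} = -5 - k$
$\frac{x{\left(0 \right)}}{10} + 7 = \frac{-5 - 0}{10} + 7 = \frac{-5 + 0}{10} + 7 = \frac{1}{10} \left(-5\right) + 7 = - \frac{1}{2} + 7 = \frac{13}{2}$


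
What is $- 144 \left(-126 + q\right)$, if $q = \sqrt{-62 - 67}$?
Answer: $18144 - 144 i \sqrt{129} \approx 18144.0 - 1635.5 i$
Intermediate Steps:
$q = i \sqrt{129}$ ($q = \sqrt{-129} = i \sqrt{129} \approx 11.358 i$)
$- 144 \left(-126 + q\right) = - 144 \left(-126 + i \sqrt{129}\right) = 18144 - 144 i \sqrt{129}$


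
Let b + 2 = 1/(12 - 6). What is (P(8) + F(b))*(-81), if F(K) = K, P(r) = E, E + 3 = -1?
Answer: 945/2 ≈ 472.50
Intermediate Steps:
E = -4 (E = -3 - 1 = -4)
P(r) = -4
b = -11/6 (b = -2 + 1/(12 - 6) = -2 + 1/6 = -11/6 ≈ -1.8333)
(P(8) + F(b))*(-81) = (-4 - 11/6)*(-81) = -35/6*(-81) = 945/2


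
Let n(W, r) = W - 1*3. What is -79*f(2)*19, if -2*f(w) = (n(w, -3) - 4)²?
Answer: 37525/2 ≈ 18763.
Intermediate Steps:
n(W, r) = -3 + W (n(W, r) = W - 3 = -3 + W)
f(w) = -(-7 + w)²/2 (f(w) = -((-3 + w) - 4)²/2 = -(-7 + w)²/2)
-79*f(2)*19 = -(-79)*(-7 + 2)²/2*19 = -(-79)*(-5)²/2*19 = -(-79)*25/2*19 = -79*(-25/2)*19 = (1975/2)*19 = 37525/2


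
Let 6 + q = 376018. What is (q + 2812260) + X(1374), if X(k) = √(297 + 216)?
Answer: 3188272 + 3*√57 ≈ 3.1883e+6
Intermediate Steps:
X(k) = 3*√57 (X(k) = √513 = 3*√57)
q = 376012 (q = -6 + 376018 = 376012)
(q + 2812260) + X(1374) = (376012 + 2812260) + 3*√57 = 3188272 + 3*√57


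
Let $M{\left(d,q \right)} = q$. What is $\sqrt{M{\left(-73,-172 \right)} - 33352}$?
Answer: $34 i \sqrt{29} \approx 183.1 i$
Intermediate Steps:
$\sqrt{M{\left(-73,-172 \right)} - 33352} = \sqrt{-172 - 33352} = \sqrt{-33524} = 34 i \sqrt{29}$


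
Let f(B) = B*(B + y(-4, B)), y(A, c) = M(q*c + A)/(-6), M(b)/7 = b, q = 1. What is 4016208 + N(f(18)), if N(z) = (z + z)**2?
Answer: 4019808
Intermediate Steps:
M(b) = 7*b
y(A, c) = -7*A/6 - 7*c/6 (y(A, c) = (7*(1*c + A))/(-6) = (7*(c + A))*(-1/6) = (7*(A + c))*(-1/6) = (7*A + 7*c)*(-1/6) = -7*A/6 - 7*c/6)
f(B) = B*(14/3 - B/6) (f(B) = B*(B + (-7/6*(-4) - 7*B/6)) = B*(B + (14/3 - 7*B/6)) = B*(14/3 - B/6))
N(z) = 4*z**2 (N(z) = (2*z)**2 = 4*z**2)
4016208 + N(f(18)) = 4016208 + 4*((1/6)*18*(28 - 1*18))**2 = 4016208 + 4*((1/6)*18*(28 - 18))**2 = 4016208 + 4*((1/6)*18*10)**2 = 4016208 + 4*30**2 = 4016208 + 4*900 = 4016208 + 3600 = 4019808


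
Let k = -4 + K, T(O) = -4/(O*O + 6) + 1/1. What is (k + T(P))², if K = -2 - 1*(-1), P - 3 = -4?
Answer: 1024/49 ≈ 20.898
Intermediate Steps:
P = -1 (P = 3 - 4 = -1)
T(O) = 1 - 4/(6 + O²) (T(O) = -4/(O² + 6) + 1*1 = -4/(6 + O²) + 1 = 1 - 4/(6 + O²))
K = -1 (K = -2 + 1 = -1)
k = -5 (k = -4 - 1 = -5)
(k + T(P))² = (-5 + (2 + (-1)²)/(6 + (-1)²))² = (-5 + (2 + 1)/(6 + 1))² = (-5 + 3/7)² = (-32/7)² = 1024/49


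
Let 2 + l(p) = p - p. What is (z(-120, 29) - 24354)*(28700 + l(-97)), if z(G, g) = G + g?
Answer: -701522610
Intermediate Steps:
l(p) = -2 (l(p) = -2 + (p - p) = -2 + 0 = -2)
(z(-120, 29) - 24354)*(28700 + l(-97)) = ((-120 + 29) - 24354)*(28700 - 2) = (-91 - 24354)*28698 = -24445*28698 = -701522610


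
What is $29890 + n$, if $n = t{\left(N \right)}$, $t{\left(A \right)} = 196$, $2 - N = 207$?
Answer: $30086$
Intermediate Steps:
$N = -205$ ($N = 2 - 207 = -205$)
$n = 196$
$29890 + n = 29890 + 196 = 30086$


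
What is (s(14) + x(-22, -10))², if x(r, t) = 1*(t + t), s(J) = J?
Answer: 36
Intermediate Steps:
x(r, t) = 2*t (x(r, t) = 1*(2*t) = 2*t)
(s(14) + x(-22, -10))² = (14 + 2*(-10))² = (14 - 20)² = (-6)² = 36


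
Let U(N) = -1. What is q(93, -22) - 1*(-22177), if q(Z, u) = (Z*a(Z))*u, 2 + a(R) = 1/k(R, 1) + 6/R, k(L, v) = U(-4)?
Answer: 28183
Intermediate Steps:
k(L, v) = -1
a(R) = -3 + 6/R (a(R) = -2 + (1/(-1) + 6/R) = -2 + (1*(-1) + 6/R) = -2 + (-1 + 6/R) = -3 + 6/R)
q(Z, u) = Z*u*(-3 + 6/Z) (q(Z, u) = (Z*(-3 + 6/Z))*u = Z*u*(-3 + 6/Z))
q(93, -22) - 1*(-22177) = 3*(-22)*(2 - 1*93) - 1*(-22177) = 3*(-22)*(2 - 93) + 22177 = 3*(-22)*(-91) + 22177 = 6006 + 22177 = 28183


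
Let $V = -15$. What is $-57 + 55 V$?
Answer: $-882$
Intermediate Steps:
$-57 + 55 V = -57 + 55 \left(-15\right) = -57 - 825 = -882$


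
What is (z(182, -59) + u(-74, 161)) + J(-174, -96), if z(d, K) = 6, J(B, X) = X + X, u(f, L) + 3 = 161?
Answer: -28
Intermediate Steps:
u(f, L) = 158 (u(f, L) = -3 + 161 = 158)
J(B, X) = 2*X
(z(182, -59) + u(-74, 161)) + J(-174, -96) = (6 + 158) + 2*(-96) = 164 - 192 = -28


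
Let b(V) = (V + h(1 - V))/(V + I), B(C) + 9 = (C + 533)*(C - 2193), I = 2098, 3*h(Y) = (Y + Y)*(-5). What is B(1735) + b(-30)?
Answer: -1611106003/1551 ≈ -1.0388e+6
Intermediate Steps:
h(Y) = -10*Y/3 (h(Y) = ((Y + Y)*(-5))/3 = ((2*Y)*(-5))/3 = (-10*Y)/3 = -10*Y/3)
B(C) = -9 + (-2193 + C)*(533 + C) (B(C) = -9 + (C + 533)*(C - 2193) = -9 + (533 + C)*(-2193 + C) = -9 + (-2193 + C)*(533 + C))
b(V) = (-10/3 + 13*V/3)/(2098 + V) (b(V) = (V - 10*(1 - V)/3)/(V + 2098) = (V + (-10/3 + 10*V/3))/(2098 + V) = (-10/3 + 13*V/3)/(2098 + V))
B(1735) + b(-30) = (-1168878 + 1735² - 1660*1735) + (-10 + 13*(-30))/(3*(2098 - 30)) = (-1168878 + 3010225 - 2880100) + (⅓)*(-10 - 390)/2068 = -1038753 + (⅓)*(1/2068)*(-400) = -1038753 - 100/1551 = -1611106003/1551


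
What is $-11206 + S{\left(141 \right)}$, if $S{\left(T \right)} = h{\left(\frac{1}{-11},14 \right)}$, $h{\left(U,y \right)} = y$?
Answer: $-11192$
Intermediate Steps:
$S{\left(T \right)} = 14$
$-11206 + S{\left(141 \right)} = -11206 + 14 = -11192$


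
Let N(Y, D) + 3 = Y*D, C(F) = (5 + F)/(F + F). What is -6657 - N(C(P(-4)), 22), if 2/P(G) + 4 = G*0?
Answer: -6555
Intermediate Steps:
P(G) = -1/2 (P(G) = 2/(-4 + G*0) = 2/(-4 + 0) = 2/(-4) = 2*(-1/4) = -1/2)
C(F) = (5 + F)/(2*F) (C(F) = (5 + F)/((2*F)) = (5 + F)*(1/(2*F)) = (5 + F)/(2*F))
N(Y, D) = -3 + D*Y (N(Y, D) = -3 + Y*D = -3 + D*Y)
-6657 - N(C(P(-4)), 22) = -6657 - (-3 + 22*((5 - 1/2)/(2*(-1/2)))) = -6657 - (-3 + 22*((1/2)*(-2)*(9/2))) = -6657 - (-3 + 22*(-9/2)) = -6657 - (-3 - 99) = -6657 - 1*(-102) = -6657 + 102 = -6555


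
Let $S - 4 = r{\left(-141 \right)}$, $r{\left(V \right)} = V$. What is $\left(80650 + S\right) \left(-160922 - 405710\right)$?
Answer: $-45621242216$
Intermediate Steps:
$S = -137$ ($S = 4 - 141 = -137$)
$\left(80650 + S\right) \left(-160922 - 405710\right) = \left(80650 - 137\right) \left(-160922 - 405710\right) = 80513 \left(-566632\right) = -45621242216$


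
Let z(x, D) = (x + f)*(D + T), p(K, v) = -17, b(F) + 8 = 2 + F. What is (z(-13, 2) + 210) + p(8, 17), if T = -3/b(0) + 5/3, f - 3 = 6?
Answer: 529/3 ≈ 176.33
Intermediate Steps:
f = 9 (f = 3 + 6 = 9)
b(F) = -6 + F (b(F) = -8 + (2 + F) = -6 + F)
T = 13/6 (T = -3/(-6 + 0) + 5/3 = -3/(-6) + 5*(⅓) = -3*(-⅙) + 5/3 = ½ + 5/3 = 13/6 ≈ 2.1667)
z(x, D) = (9 + x)*(13/6 + D) (z(x, D) = (x + 9)*(D + 13/6) = (9 + x)*(13/6 + D))
(z(-13, 2) + 210) + p(8, 17) = ((39/2 + 9*2 + (13/6)*(-13) + 2*(-13)) + 210) - 17 = ((39/2 + 18 - 169/6 - 26) + 210) - 17 = (-50/3 + 210) - 17 = 580/3 - 17 = 529/3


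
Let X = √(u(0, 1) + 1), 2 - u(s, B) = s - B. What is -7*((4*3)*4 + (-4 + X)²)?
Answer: -364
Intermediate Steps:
u(s, B) = 2 + B - s (u(s, B) = 2 - (s - B) = 2 + (B - s) = 2 + B - s)
X = 2 (X = √((2 + 1 - 1*0) + 1) = √((2 + 1 + 0) + 1) = √(3 + 1) = √4 = 2)
-7*((4*3)*4 + (-4 + X)²) = -7*((4*3)*4 + (-4 + 2)²) = -7*(12*4 + (-2)²) = -7*(48 + 4) = -7*52 = -364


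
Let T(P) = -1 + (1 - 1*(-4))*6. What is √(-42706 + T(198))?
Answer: I*√42677 ≈ 206.58*I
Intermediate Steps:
T(P) = 29 (T(P) = -1 + (1 + 4)*6 = -1 + 5*6 = -1 + 30 = 29)
√(-42706 + T(198)) = √(-42706 + 29) = √(-42677) = I*√42677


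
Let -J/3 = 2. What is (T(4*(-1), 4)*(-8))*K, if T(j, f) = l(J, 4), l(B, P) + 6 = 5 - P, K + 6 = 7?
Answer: 40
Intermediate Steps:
K = 1 (K = -6 + 7 = 1)
J = -6 (J = -3*2 = -6)
l(B, P) = -1 - P (l(B, P) = -6 + (5 - P) = -1 - P)
T(j, f) = -5 (T(j, f) = -1 - 1*4 = -1 - 4 = -5)
(T(4*(-1), 4)*(-8))*K = -5*(-8)*1 = 40*1 = 40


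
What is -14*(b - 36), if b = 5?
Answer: 434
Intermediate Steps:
-14*(b - 36) = -14*(5 - 36) = -14*(-31) = 434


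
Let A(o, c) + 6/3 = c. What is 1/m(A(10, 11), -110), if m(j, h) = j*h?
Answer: -1/990 ≈ -0.0010101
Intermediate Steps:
A(o, c) = -2 + c
m(j, h) = h*j
1/m(A(10, 11), -110) = 1/(-110*(-2 + 11)) = 1/(-110*9) = 1/(-990) = -1/990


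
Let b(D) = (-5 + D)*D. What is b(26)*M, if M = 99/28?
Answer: 3861/2 ≈ 1930.5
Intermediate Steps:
b(D) = D*(-5 + D)
M = 99/28 (M = 99*(1/28) = 99/28 ≈ 3.5357)
b(26)*M = (26*(-5 + 26))*(99/28) = (26*21)*(99/28) = 546*(99/28) = 3861/2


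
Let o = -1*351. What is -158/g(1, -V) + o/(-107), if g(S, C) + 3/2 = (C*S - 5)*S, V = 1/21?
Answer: 806577/29425 ≈ 27.411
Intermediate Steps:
V = 1/21 ≈ 0.047619
o = -351
g(S, C) = -3/2 + S*(-5 + C*S) (g(S, C) = -3/2 + (C*S - 5)*S = -3/2 + (-5 + C*S)*S = -3/2 + S*(-5 + C*S))
-158/g(1, -V) + o/(-107) = -158/(-3/2 - 5*1 - 1*1/21*1**2) - 351/(-107) = -158/(-3/2 - 5 - 1/21*1) - 351*(-1/107) = -158/(-3/2 - 5 - 1/21) + 351/107 = -158/(-275/42) + 351/107 = -158*(-42/275) + 351/107 = 6636/275 + 351/107 = 806577/29425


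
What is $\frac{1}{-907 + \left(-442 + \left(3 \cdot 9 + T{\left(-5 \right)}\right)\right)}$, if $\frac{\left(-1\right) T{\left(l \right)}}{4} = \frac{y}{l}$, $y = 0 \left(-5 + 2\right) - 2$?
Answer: $- \frac{5}{6618} \approx -0.00075551$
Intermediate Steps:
$y = -2$ ($y = 0 \left(-3\right) - 2 = 0 - 2 = -2$)
$T{\left(l \right)} = \frac{8}{l}$ ($T{\left(l \right)} = - 4 \left(- \frac{2}{l}\right) = \frac{8}{l}$)
$\frac{1}{-907 + \left(-442 + \left(3 \cdot 9 + T{\left(-5 \right)}\right)\right)} = \frac{1}{-907 - \left(415 + \frac{8}{5}\right)} = \frac{1}{-907 + \left(-442 + \left(27 + 8 \left(- \frac{1}{5}\right)\right)\right)} = \frac{1}{-907 + \left(-442 + \left(27 - \frac{8}{5}\right)\right)} = \frac{1}{-907 + \left(-442 + \frac{127}{5}\right)} = \frac{1}{-907 - \frac{2083}{5}} = \frac{1}{- \frac{6618}{5}} = - \frac{5}{6618}$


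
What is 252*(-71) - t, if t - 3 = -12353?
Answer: -5542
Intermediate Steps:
t = -12350 (t = 3 - 12353 = -12350)
252*(-71) - t = 252*(-71) - 1*(-12350) = -17892 + 12350 = -5542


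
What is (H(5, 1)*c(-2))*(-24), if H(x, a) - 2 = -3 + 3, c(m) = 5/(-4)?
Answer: 60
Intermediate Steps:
c(m) = -5/4 (c(m) = 5*(-¼) = -5/4)
H(x, a) = 2 (H(x, a) = 2 + (-3 + 3) = 2 + 0 = 2)
(H(5, 1)*c(-2))*(-24) = (2*(-5/4))*(-24) = -5/2*(-24) = 60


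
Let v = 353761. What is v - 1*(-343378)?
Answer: 697139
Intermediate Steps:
v - 1*(-343378) = 353761 - 1*(-343378) = 353761 + 343378 = 697139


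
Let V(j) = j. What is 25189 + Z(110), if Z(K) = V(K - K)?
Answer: 25189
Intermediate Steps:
Z(K) = 0 (Z(K) = K - K = 0)
25189 + Z(110) = 25189 + 0 = 25189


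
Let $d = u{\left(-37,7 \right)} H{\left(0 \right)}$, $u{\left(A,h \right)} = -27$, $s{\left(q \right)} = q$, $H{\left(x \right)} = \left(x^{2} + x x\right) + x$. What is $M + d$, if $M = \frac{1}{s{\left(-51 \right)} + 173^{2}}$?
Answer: $\frac{1}{29878} \approx 3.3469 \cdot 10^{-5}$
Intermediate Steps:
$H{\left(x \right)} = x + 2 x^{2}$ ($H{\left(x \right)} = \left(x^{2} + x^{2}\right) + x = 2 x^{2} + x = x + 2 x^{2}$)
$d = 0$ ($d = - 27 \cdot 0 \left(1 + 2 \cdot 0\right) = - 27 \cdot 0 \left(1 + 0\right) = - 27 \cdot 0 \cdot 1 = \left(-27\right) 0 = 0$)
$M = \frac{1}{29878}$ ($M = \frac{1}{-51 + 173^{2}} = \frac{1}{-51 + 29929} = \frac{1}{29878} \approx 3.3469 \cdot 10^{-5}$)
$M + d = \frac{1}{29878} + 0 = \frac{1}{29878}$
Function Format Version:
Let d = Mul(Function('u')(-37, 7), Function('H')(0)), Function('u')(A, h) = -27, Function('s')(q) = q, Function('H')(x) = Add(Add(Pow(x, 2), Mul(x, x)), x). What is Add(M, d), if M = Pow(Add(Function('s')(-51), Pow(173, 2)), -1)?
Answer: Rational(1, 29878) ≈ 3.3469e-5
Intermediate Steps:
Function('H')(x) = Add(x, Mul(2, Pow(x, 2))) (Function('H')(x) = Add(Add(Pow(x, 2), Pow(x, 2)), x) = Add(Mul(2, Pow(x, 2)), x) = Add(x, Mul(2, Pow(x, 2))))
d = 0 (d = Mul(-27, Mul(0, Add(1, Mul(2, 0)))) = Mul(-27, Mul(0, Add(1, 0))) = Mul(-27, Mul(0, 1)) = Mul(-27, 0) = 0)
M = Rational(1, 29878) (M = Pow(Add(-51, Pow(173, 2)), -1) = Pow(Add(-51, 29929), -1) = Pow(29878, -1) = Rational(1, 29878) ≈ 3.3469e-5)
Add(M, d) = Add(Rational(1, 29878), 0) = Rational(1, 29878)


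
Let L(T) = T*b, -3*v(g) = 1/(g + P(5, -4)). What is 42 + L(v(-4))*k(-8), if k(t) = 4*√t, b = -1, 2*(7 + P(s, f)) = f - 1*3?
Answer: 42 - 16*I*√2/87 ≈ 42.0 - 0.26009*I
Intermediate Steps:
P(s, f) = -17/2 + f/2 (P(s, f) = -7 + (f - 1*3)/2 = -7 + (f - 3)/2 = -7 + (-3 + f)/2 = -7 + (-3/2 + f/2) = -17/2 + f/2)
v(g) = -1/(3*(-21/2 + g)) (v(g) = -1/(3*(g + (-17/2 + (½)*(-4)))) = -1/(3*(g + (-17/2 - 2))) = -1/(3*(g - 21/2)) = -1/(3*(-21/2 + g)))
L(T) = -T (L(T) = T*(-1) = -T)
42 + L(v(-4))*k(-8) = 42 + (-(-2)/(-63 + 6*(-4)))*(4*√(-8)) = 42 + (-(-2)/(-63 - 24))*(4*(2*I*√2)) = 42 + (-(-2)/(-87))*(8*I*√2) = 42 + (-(-2)*(-1)/87)*(8*I*√2) = 42 + (-1*2/87)*(8*I*√2) = 42 - 16*I*√2/87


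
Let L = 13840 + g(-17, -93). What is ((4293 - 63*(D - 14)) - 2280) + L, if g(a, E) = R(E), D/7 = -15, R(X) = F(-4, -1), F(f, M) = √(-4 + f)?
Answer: 23350 + 2*I*√2 ≈ 23350.0 + 2.8284*I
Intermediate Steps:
R(X) = 2*I*√2 (R(X) = √(-4 - 4) = √(-8) = 2*I*√2)
D = -105 (D = 7*(-15) = -105)
g(a, E) = 2*I*√2
L = 13840 + 2*I*√2 ≈ 13840.0 + 2.8284*I
((4293 - 63*(D - 14)) - 2280) + L = ((4293 - 63*(-105 - 14)) - 2280) + (13840 + 2*I*√2) = ((4293 - 63*(-119)) - 2280) + (13840 + 2*I*√2) = ((4293 - 1*(-7497)) - 2280) + (13840 + 2*I*√2) = ((4293 + 7497) - 2280) + (13840 + 2*I*√2) = (11790 - 2280) + (13840 + 2*I*√2) = 9510 + (13840 + 2*I*√2) = 23350 + 2*I*√2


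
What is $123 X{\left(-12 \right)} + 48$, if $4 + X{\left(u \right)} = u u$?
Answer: $17268$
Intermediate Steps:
$X{\left(u \right)} = -4 + u^{2}$ ($X{\left(u \right)} = -4 + u u = -4 + u^{2}$)
$123 X{\left(-12 \right)} + 48 = 123 \left(-4 + \left(-12\right)^{2}\right) + 48 = 123 \left(-4 + 144\right) + 48 = 123 \cdot 140 + 48 = 17220 + 48 = 17268$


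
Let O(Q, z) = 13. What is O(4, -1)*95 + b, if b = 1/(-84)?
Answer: 103739/84 ≈ 1235.0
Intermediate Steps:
b = -1/84 ≈ -0.011905
O(4, -1)*95 + b = 13*95 - 1/84 = 1235 - 1/84 = 103739/84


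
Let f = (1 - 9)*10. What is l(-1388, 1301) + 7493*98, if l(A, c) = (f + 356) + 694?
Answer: 735284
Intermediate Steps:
f = -80 (f = -8*10 = -80)
l(A, c) = 970 (l(A, c) = (-80 + 356) + 694 = 276 + 694 = 970)
l(-1388, 1301) + 7493*98 = 970 + 7493*98 = 970 + 734314 = 735284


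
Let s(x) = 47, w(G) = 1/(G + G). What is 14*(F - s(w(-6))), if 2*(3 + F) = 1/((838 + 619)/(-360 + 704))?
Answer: -1017492/1457 ≈ -698.35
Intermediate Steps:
w(G) = 1/(2*G)
F = -4199/1457 (F = -3 + 1/(2*(((838 + 619)/(-360 + 704)))) = -3 + 1/(2*((1457/344))) = -3 + 1/(2*((1457*(1/344)))) = -3 + 1/(2*(1457/344)) = -3 + (½)*(344/1457) = -3 + 172/1457 = -4199/1457 ≈ -2.8820)
14*(F - s(w(-6))) = 14*(-4199/1457 - 1*47) = 14*(-4199/1457 - 47) = 14*(-72678/1457) = -1017492/1457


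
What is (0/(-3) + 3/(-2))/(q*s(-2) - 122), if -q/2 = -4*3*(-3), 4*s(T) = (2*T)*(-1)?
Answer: 3/388 ≈ 0.0077320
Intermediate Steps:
s(T) = -T/2 (s(T) = ((2*T)*(-1))/4 = (-2*T)/4 = -T/2)
q = -72 (q = -2*(-4*3)*(-3) = -(-24)*(-3) = -2*36 = -72)
(0/(-3) + 3/(-2))/(q*s(-2) - 122) = (0/(-3) + 3/(-2))/(-(-36)*(-2) - 122) = (0*(-1/3) + 3*(-1/2))/(-72*1 - 122) = (0 - 3/2)/(-72 - 122) = -3/2/(-194) = -3/2*(-1/194) = 3/388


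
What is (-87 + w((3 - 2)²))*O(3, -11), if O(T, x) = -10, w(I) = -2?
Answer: 890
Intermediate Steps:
(-87 + w((3 - 2)²))*O(3, -11) = (-87 - 2)*(-10) = -89*(-10) = 890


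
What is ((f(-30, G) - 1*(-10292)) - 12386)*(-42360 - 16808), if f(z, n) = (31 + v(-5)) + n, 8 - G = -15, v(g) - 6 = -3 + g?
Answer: 120821056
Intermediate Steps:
v(g) = 3 + g (v(g) = 6 + (-3 + g) = 3 + g)
G = 23 (G = 8 - 1*(-15) = 8 + 15 = 23)
f(z, n) = 29 + n (f(z, n) = (31 + (3 - 5)) + n = (31 - 2) + n = 29 + n)
((f(-30, G) - 1*(-10292)) - 12386)*(-42360 - 16808) = (((29 + 23) - 1*(-10292)) - 12386)*(-42360 - 16808) = ((52 + 10292) - 12386)*(-59168) = (10344 - 12386)*(-59168) = -2042*(-59168) = 120821056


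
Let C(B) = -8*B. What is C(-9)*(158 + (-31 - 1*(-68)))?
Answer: 14040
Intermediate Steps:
C(-9)*(158 + (-31 - 1*(-68))) = (-8*(-9))*(158 + (-31 - 1*(-68))) = 72*(158 + (-31 + 68)) = 72*(158 + 37) = 72*195 = 14040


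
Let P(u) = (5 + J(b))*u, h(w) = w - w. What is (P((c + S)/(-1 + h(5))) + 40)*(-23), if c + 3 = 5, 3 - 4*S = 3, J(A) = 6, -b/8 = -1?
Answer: -414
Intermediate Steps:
b = 8 (b = -8*(-1) = 8)
h(w) = 0
S = 0 (S = 3/4 - 1/4*3 = 3/4 - 3/4 = 0)
c = 2 (c = -3 + 5 = 2)
P(u) = 11*u (P(u) = (5 + 6)*u = 11*u)
(P((c + S)/(-1 + h(5))) + 40)*(-23) = (11*((2 + 0)/(-1 + 0)) + 40)*(-23) = (11*(2/(-1)) + 40)*(-23) = (11*(2*(-1)) + 40)*(-23) = (11*(-2) + 40)*(-23) = (-22 + 40)*(-23) = 18*(-23) = -414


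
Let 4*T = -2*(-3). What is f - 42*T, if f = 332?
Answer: 269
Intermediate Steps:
T = 3/2 (T = (-2*(-3))/4 = (1/4)*6 = 3/2 ≈ 1.5000)
f - 42*T = 332 - 42*3/2 = 332 - 63 = 269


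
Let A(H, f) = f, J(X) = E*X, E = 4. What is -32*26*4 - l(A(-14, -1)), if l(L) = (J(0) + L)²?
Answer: -3329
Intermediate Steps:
J(X) = 4*X
l(L) = L² (l(L) = (4*0 + L)² = (0 + L)² = L²)
-32*26*4 - l(A(-14, -1)) = -32*26*4 - 1*(-1)² = -832*4 - 1*1 = -3328 - 1 = -3329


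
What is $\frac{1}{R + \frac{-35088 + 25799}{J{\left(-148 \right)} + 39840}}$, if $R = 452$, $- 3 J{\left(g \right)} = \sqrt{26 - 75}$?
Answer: $\frac{6453503099108}{2915478717310825} + \frac{195069 i}{2915478717310825} \approx 0.0022135 + 6.6908 \cdot 10^{-11} i$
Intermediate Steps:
$J{\left(g \right)} = - \frac{7 i}{3}$ ($J{\left(g \right)} = - \frac{\sqrt{26 - 75}}{3} = - \frac{\sqrt{-49}}{3} = - \frac{7 i}{3}$)
$\frac{1}{R + \frac{-35088 + 25799}{J{\left(-148 \right)} + 39840}} = \frac{1}{452 + \frac{-35088 + 25799}{- \frac{7 i}{3} + 39840}} = \frac{1}{452 - \frac{9289}{39840 - \frac{7 i}{3}}} = \frac{1}{452 - 9289 \frac{9 \left(39840 + \frac{7 i}{3}\right)}{14285030449}} = \frac{1}{452 - \frac{83601 \left(39840 + \frac{7 i}{3}\right)}{14285030449}}$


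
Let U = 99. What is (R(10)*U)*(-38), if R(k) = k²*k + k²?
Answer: -4138200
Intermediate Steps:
R(k) = k² + k³ (R(k) = k³ + k² = k² + k³)
(R(10)*U)*(-38) = ((10²*(1 + 10))*99)*(-38) = ((100*11)*99)*(-38) = (1100*99)*(-38) = 108900*(-38) = -4138200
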